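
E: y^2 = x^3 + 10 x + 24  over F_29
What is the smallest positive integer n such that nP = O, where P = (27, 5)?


Compute successive multiples of P until we hit O:
  1P = (27, 5)
  2P = (10, 15)
  3P = (8, 6)
  4P = (3, 9)
  5P = (24, 9)
  6P = (12, 4)
  7P = (23, 3)
  8P = (1, 8)
  ... (continuing to 31P)
  31P = O

ord(P) = 31


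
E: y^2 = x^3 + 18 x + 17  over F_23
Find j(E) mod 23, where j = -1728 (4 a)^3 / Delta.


Delta = -16(4 a^3 + 27 b^2) mod 23 = 15
-1728 * (4 a)^3 = -1728 * (4*18)^3 mod 23 = 11
j = 11 * 15^(-1) mod 23 = 13

j = 13 (mod 23)


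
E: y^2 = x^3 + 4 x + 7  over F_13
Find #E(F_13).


For each x in F_13, count y with y^2 = x^3 + 4 x + 7 mod 13:
  x = 1: RHS = 12, y in [5, 8]  -> 2 point(s)
  x = 2: RHS = 10, y in [6, 7]  -> 2 point(s)
  x = 4: RHS = 9, y in [3, 10]  -> 2 point(s)
  x = 5: RHS = 9, y in [3, 10]  -> 2 point(s)
  x = 6: RHS = 0, y in [0]  -> 1 point(s)
  x = 7: RHS = 1, y in [1, 12]  -> 2 point(s)
  x = 11: RHS = 4, y in [2, 11]  -> 2 point(s)
Affine points: 13. Add the point at infinity: total = 14.

#E(F_13) = 14


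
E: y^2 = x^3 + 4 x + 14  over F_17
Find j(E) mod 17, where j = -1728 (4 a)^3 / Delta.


Delta = -16(4 a^3 + 27 b^2) mod 17 = 6
-1728 * (4 a)^3 = -1728 * (4*4)^3 mod 17 = 11
j = 11 * 6^(-1) mod 17 = 16

j = 16 (mod 17)


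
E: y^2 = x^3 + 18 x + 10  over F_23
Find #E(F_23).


For each x in F_23, count y with y^2 = x^3 + 18 x + 10 mod 23:
  x = 1: RHS = 6, y in [11, 12]  -> 2 point(s)
  x = 2: RHS = 8, y in [10, 13]  -> 2 point(s)
  x = 4: RHS = 8, y in [10, 13]  -> 2 point(s)
  x = 5: RHS = 18, y in [8, 15]  -> 2 point(s)
  x = 6: RHS = 12, y in [9, 14]  -> 2 point(s)
  x = 9: RHS = 4, y in [2, 21]  -> 2 point(s)
  x = 13: RHS = 3, y in [7, 16]  -> 2 point(s)
  x = 14: RHS = 16, y in [4, 19]  -> 2 point(s)
  x = 16: RHS = 1, y in [1, 22]  -> 2 point(s)
  x = 17: RHS = 8, y in [10, 13]  -> 2 point(s)
  x = 18: RHS = 2, y in [5, 18]  -> 2 point(s)
  x = 19: RHS = 12, y in [9, 14]  -> 2 point(s)
  x = 21: RHS = 12, y in [9, 14]  -> 2 point(s)
Affine points: 26. Add the point at infinity: total = 27.

#E(F_23) = 27


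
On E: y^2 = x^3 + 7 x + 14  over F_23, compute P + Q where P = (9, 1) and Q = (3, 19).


P != Q, so use the chord formula.
s = (y2 - y1) / (x2 - x1) = (18) / (17) mod 23 = 20
x3 = s^2 - x1 - x2 mod 23 = 20^2 - 9 - 3 = 20
y3 = s (x1 - x3) - y1 mod 23 = 20 * (9 - 20) - 1 = 9

P + Q = (20, 9)


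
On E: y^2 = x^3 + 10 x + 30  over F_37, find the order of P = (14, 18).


Compute successive multiples of P until we hit O:
  1P = (14, 18)
  2P = (8, 20)
  3P = (11, 18)
  4P = (12, 19)
  5P = (2, 13)
  6P = (24, 21)
  7P = (15, 15)
  8P = (17, 28)
  ... (continuing to 44P)
  44P = O

ord(P) = 44


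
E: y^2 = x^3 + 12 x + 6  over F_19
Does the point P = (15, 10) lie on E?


Check whether y^2 = x^3 + 12 x + 6 (mod 19) for (x, y) = (15, 10).
LHS: y^2 = 10^2 mod 19 = 5
RHS: x^3 + 12 x + 6 = 15^3 + 12*15 + 6 mod 19 = 8
LHS != RHS

No, not on the curve


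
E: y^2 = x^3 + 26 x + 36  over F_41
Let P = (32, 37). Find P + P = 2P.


Doubling: s = (3 x1^2 + a) / (2 y1)
s = (3*32^2 + 26) / (2*37) mod 41 = 33
x3 = s^2 - 2 x1 mod 41 = 33^2 - 2*32 = 0
y3 = s (x1 - x3) - y1 mod 41 = 33 * (32 - 0) - 37 = 35

2P = (0, 35)


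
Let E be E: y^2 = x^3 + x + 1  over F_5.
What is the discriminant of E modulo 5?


4 a^3 + 27 b^2 = 4*1^3 + 27*1^2 = 4 + 27 = 31
Delta = -16 * (31) = -496
Delta mod 5 = 4

Delta = 4 (mod 5)


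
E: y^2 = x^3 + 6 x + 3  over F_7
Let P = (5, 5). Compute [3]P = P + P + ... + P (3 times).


k = 3 = 11_2 (binary, LSB first: 11)
Double-and-add from P = (5, 5):
  bit 0 = 1: acc = O + (5, 5) = (5, 5)
  bit 1 = 1: acc = (5, 5) + (5, 2) = O

3P = O


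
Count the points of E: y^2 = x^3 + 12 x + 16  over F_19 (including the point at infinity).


For each x in F_19, count y with y^2 = x^3 + 12 x + 16 mod 19:
  x = 0: RHS = 16, y in [4, 15]  -> 2 point(s)
  x = 5: RHS = 11, y in [7, 12]  -> 2 point(s)
  x = 6: RHS = 0, y in [0]  -> 1 point(s)
  x = 7: RHS = 6, y in [5, 14]  -> 2 point(s)
  x = 8: RHS = 16, y in [4, 15]  -> 2 point(s)
  x = 9: RHS = 17, y in [6, 13]  -> 2 point(s)
  x = 11: RHS = 16, y in [4, 15]  -> 2 point(s)
  x = 12: RHS = 7, y in [8, 11]  -> 2 point(s)
Affine points: 15. Add the point at infinity: total = 16.

#E(F_19) = 16


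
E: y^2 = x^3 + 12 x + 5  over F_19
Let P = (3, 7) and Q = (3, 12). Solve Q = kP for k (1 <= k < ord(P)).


Enumerate multiples of P until we hit Q = (3, 12):
  1P = (3, 7)
  2P = (10, 2)
  3P = (10, 17)
  4P = (3, 12)
Match found at i = 4.

k = 4


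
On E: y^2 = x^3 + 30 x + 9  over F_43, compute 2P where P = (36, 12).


Doubling: s = (3 x1^2 + a) / (2 y1)
s = (3*36^2 + 30) / (2*12) mod 43 = 2
x3 = s^2 - 2 x1 mod 43 = 2^2 - 2*36 = 18
y3 = s (x1 - x3) - y1 mod 43 = 2 * (36 - 18) - 12 = 24

2P = (18, 24)


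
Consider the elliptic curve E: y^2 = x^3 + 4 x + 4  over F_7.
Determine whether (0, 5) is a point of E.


Check whether y^2 = x^3 + 4 x + 4 (mod 7) for (x, y) = (0, 5).
LHS: y^2 = 5^2 mod 7 = 4
RHS: x^3 + 4 x + 4 = 0^3 + 4*0 + 4 mod 7 = 4
LHS = RHS

Yes, on the curve


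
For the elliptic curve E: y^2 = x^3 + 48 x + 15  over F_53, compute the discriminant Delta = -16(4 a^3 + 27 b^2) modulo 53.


4 a^3 + 27 b^2 = 4*48^3 + 27*15^2 = 442368 + 6075 = 448443
Delta = -16 * (448443) = -7175088
Delta mod 53 = 52

Delta = 52 (mod 53)


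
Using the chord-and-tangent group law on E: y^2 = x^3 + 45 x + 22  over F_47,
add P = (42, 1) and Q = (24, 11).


P != Q, so use the chord formula.
s = (y2 - y1) / (x2 - x1) = (10) / (29) mod 47 = 36
x3 = s^2 - x1 - x2 mod 47 = 36^2 - 42 - 24 = 8
y3 = s (x1 - x3) - y1 mod 47 = 36 * (42 - 8) - 1 = 1

P + Q = (8, 1)


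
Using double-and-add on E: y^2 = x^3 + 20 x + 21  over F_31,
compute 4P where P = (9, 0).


k = 4 = 100_2 (binary, LSB first: 001)
Double-and-add from P = (9, 0):
  bit 0 = 0: acc unchanged = O
  bit 1 = 0: acc unchanged = O
  bit 2 = 1: acc = O + O = O

4P = O


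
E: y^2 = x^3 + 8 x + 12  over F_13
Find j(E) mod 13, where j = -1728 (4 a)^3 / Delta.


Delta = -16(4 a^3 + 27 b^2) mod 13 = 2
-1728 * (4 a)^3 = -1728 * (4*8)^3 mod 13 = 8
j = 8 * 2^(-1) mod 13 = 4

j = 4 (mod 13)


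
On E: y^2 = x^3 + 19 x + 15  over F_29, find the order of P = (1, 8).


Compute successive multiples of P until we hit O:
  1P = (1, 8)
  2P = (23, 27)
  3P = (10, 4)
  4P = (25, 22)
  5P = (12, 17)
  6P = (9, 25)
  7P = (14, 26)
  8P = (13, 20)
  ... (continuing to 21P)
  21P = O

ord(P) = 21


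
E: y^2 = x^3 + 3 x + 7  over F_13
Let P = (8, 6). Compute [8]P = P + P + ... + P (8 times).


k = 8 = 1000_2 (binary, LSB first: 0001)
Double-and-add from P = (8, 6):
  bit 0 = 0: acc unchanged = O
  bit 1 = 0: acc unchanged = O
  bit 2 = 0: acc unchanged = O
  bit 3 = 1: acc = O + (12, 9) = (12, 9)

8P = (12, 9)


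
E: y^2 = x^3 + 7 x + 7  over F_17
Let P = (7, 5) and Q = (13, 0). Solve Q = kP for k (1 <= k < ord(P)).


Enumerate multiples of P until we hit Q = (13, 0):
  1P = (7, 5)
  2P = (11, 15)
  3P = (1, 10)
  4P = (13, 0)
Match found at i = 4.

k = 4


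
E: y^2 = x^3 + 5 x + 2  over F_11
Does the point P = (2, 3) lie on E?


Check whether y^2 = x^3 + 5 x + 2 (mod 11) for (x, y) = (2, 3).
LHS: y^2 = 3^2 mod 11 = 9
RHS: x^3 + 5 x + 2 = 2^3 + 5*2 + 2 mod 11 = 9
LHS = RHS

Yes, on the curve


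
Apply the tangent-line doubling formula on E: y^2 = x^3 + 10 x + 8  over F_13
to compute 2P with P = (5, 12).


Doubling: s = (3 x1^2 + a) / (2 y1)
s = (3*5^2 + 10) / (2*12) mod 13 = 3
x3 = s^2 - 2 x1 mod 13 = 3^2 - 2*5 = 12
y3 = s (x1 - x3) - y1 mod 13 = 3 * (5 - 12) - 12 = 6

2P = (12, 6)


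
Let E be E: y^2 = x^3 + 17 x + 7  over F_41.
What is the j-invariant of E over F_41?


Delta = -16(4 a^3 + 27 b^2) mod 41 = 26
-1728 * (4 a)^3 = -1728 * (4*17)^3 mod 41 = 23
j = 23 * 26^(-1) mod 41 = 34

j = 34 (mod 41)


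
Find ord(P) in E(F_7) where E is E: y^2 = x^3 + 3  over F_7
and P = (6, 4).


Compute successive multiples of P until we hit O:
  1P = (6, 4)
  2P = (4, 2)
  3P = (5, 4)
  4P = (3, 3)
  5P = (2, 2)
  6P = (1, 2)
  7P = (1, 5)
  8P = (2, 5)
  ... (continuing to 13P)
  13P = O

ord(P) = 13


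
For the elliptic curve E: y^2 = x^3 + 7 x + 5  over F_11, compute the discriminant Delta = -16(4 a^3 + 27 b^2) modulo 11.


4 a^3 + 27 b^2 = 4*7^3 + 27*5^2 = 1372 + 675 = 2047
Delta = -16 * (2047) = -32752
Delta mod 11 = 6

Delta = 6 (mod 11)


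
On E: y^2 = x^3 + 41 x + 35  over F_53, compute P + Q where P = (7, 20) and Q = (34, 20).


P != Q, so use the chord formula.
s = (y2 - y1) / (x2 - x1) = (0) / (27) mod 53 = 0
x3 = s^2 - x1 - x2 mod 53 = 0^2 - 7 - 34 = 12
y3 = s (x1 - x3) - y1 mod 53 = 0 * (7 - 12) - 20 = 33

P + Q = (12, 33)


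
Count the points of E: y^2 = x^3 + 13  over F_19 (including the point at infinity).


For each x in F_19, count y with y^2 = x^3 + 0 x + 13 mod 19:
  x = 4: RHS = 1, y in [1, 18]  -> 2 point(s)
  x = 5: RHS = 5, y in [9, 10]  -> 2 point(s)
  x = 6: RHS = 1, y in [1, 18]  -> 2 point(s)
  x = 9: RHS = 1, y in [1, 18]  -> 2 point(s)
  x = 10: RHS = 6, y in [5, 14]  -> 2 point(s)
  x = 13: RHS = 6, y in [5, 14]  -> 2 point(s)
  x = 15: RHS = 6, y in [5, 14]  -> 2 point(s)
  x = 16: RHS = 5, y in [9, 10]  -> 2 point(s)
  x = 17: RHS = 5, y in [9, 10]  -> 2 point(s)
Affine points: 18. Add the point at infinity: total = 19.

#E(F_19) = 19


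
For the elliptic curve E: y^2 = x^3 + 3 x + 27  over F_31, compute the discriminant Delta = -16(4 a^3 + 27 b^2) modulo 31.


4 a^3 + 27 b^2 = 4*3^3 + 27*27^2 = 108 + 19683 = 19791
Delta = -16 * (19791) = -316656
Delta mod 31 = 9

Delta = 9 (mod 31)


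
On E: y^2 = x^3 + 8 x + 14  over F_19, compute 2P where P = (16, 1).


Doubling: s = (3 x1^2 + a) / (2 y1)
s = (3*16^2 + 8) / (2*1) mod 19 = 8
x3 = s^2 - 2 x1 mod 19 = 8^2 - 2*16 = 13
y3 = s (x1 - x3) - y1 mod 19 = 8 * (16 - 13) - 1 = 4

2P = (13, 4)


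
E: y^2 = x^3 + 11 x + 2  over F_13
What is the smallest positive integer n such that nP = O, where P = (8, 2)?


Compute successive multiples of P until we hit O:
  1P = (8, 2)
  2P = (1, 12)
  3P = (1, 1)
  4P = (8, 11)
  5P = O

ord(P) = 5


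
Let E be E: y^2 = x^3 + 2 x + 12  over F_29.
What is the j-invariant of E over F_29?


Delta = -16(4 a^3 + 27 b^2) mod 29 = 7
-1728 * (4 a)^3 = -1728 * (4*2)^3 mod 29 = 25
j = 25 * 7^(-1) mod 29 = 16

j = 16 (mod 29)


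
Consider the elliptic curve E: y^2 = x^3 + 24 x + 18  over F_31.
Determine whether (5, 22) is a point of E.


Check whether y^2 = x^3 + 24 x + 18 (mod 31) for (x, y) = (5, 22).
LHS: y^2 = 22^2 mod 31 = 19
RHS: x^3 + 24 x + 18 = 5^3 + 24*5 + 18 mod 31 = 15
LHS != RHS

No, not on the curve


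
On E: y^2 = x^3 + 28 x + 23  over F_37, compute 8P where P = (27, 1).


k = 8 = 1000_2 (binary, LSB first: 0001)
Double-and-add from P = (27, 1):
  bit 0 = 0: acc unchanged = O
  bit 1 = 0: acc unchanged = O
  bit 2 = 0: acc unchanged = O
  bit 3 = 1: acc = O + (16, 33) = (16, 33)

8P = (16, 33)


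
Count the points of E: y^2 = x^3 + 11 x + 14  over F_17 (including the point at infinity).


For each x in F_17, count y with y^2 = x^3 + 11 x + 14 mod 17:
  x = 1: RHS = 9, y in [3, 14]  -> 2 point(s)
  x = 7: RHS = 9, y in [3, 14]  -> 2 point(s)
  x = 8: RHS = 2, y in [6, 11]  -> 2 point(s)
  x = 9: RHS = 9, y in [3, 14]  -> 2 point(s)
  x = 10: RHS = 2, y in [6, 11]  -> 2 point(s)
  x = 11: RHS = 4, y in [2, 15]  -> 2 point(s)
  x = 12: RHS = 4, y in [2, 15]  -> 2 point(s)
  x = 13: RHS = 8, y in [5, 12]  -> 2 point(s)
  x = 15: RHS = 1, y in [1, 16]  -> 2 point(s)
  x = 16: RHS = 2, y in [6, 11]  -> 2 point(s)
Affine points: 20. Add the point at infinity: total = 21.

#E(F_17) = 21


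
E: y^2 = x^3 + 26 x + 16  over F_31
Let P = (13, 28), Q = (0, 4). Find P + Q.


P != Q, so use the chord formula.
s = (y2 - y1) / (x2 - x1) = (7) / (18) mod 31 = 9
x3 = s^2 - x1 - x2 mod 31 = 9^2 - 13 - 0 = 6
y3 = s (x1 - x3) - y1 mod 31 = 9 * (13 - 6) - 28 = 4

P + Q = (6, 4)


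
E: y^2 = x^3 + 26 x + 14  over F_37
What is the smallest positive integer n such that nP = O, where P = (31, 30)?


Compute successive multiples of P until we hit O:
  1P = (31, 30)
  2P = (13, 25)
  3P = (19, 35)
  4P = (27, 30)
  5P = (16, 7)
  6P = (6, 33)
  7P = (7, 13)
  8P = (11, 15)
  ... (continuing to 40P)
  40P = O

ord(P) = 40


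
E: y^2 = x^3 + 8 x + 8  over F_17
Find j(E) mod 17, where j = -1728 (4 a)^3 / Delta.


Delta = -16(4 a^3 + 27 b^2) mod 17 = 2
-1728 * (4 a)^3 = -1728 * (4*8)^3 mod 17 = 3
j = 3 * 2^(-1) mod 17 = 10

j = 10 (mod 17)


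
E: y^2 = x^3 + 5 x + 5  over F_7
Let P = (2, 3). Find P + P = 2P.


Doubling: s = (3 x1^2 + a) / (2 y1)
s = (3*2^2 + 5) / (2*3) mod 7 = 4
x3 = s^2 - 2 x1 mod 7 = 4^2 - 2*2 = 5
y3 = s (x1 - x3) - y1 mod 7 = 4 * (2 - 5) - 3 = 6

2P = (5, 6)


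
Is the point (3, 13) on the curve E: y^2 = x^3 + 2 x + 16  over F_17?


Check whether y^2 = x^3 + 2 x + 16 (mod 17) for (x, y) = (3, 13).
LHS: y^2 = 13^2 mod 17 = 16
RHS: x^3 + 2 x + 16 = 3^3 + 2*3 + 16 mod 17 = 15
LHS != RHS

No, not on the curve


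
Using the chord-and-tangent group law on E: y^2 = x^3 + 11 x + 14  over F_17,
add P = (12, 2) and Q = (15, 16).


P != Q, so use the chord formula.
s = (y2 - y1) / (x2 - x1) = (14) / (3) mod 17 = 16
x3 = s^2 - x1 - x2 mod 17 = 16^2 - 12 - 15 = 8
y3 = s (x1 - x3) - y1 mod 17 = 16 * (12 - 8) - 2 = 11

P + Q = (8, 11)


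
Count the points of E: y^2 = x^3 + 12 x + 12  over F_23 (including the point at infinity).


For each x in F_23, count y with y^2 = x^3 + 12 x + 12 mod 23:
  x = 0: RHS = 12, y in [9, 14]  -> 2 point(s)
  x = 1: RHS = 2, y in [5, 18]  -> 2 point(s)
  x = 3: RHS = 6, y in [11, 12]  -> 2 point(s)
  x = 4: RHS = 9, y in [3, 20]  -> 2 point(s)
  x = 5: RHS = 13, y in [6, 17]  -> 2 point(s)
  x = 6: RHS = 1, y in [1, 22]  -> 2 point(s)
  x = 7: RHS = 2, y in [5, 18]  -> 2 point(s)
  x = 11: RHS = 3, y in [7, 16]  -> 2 point(s)
  x = 14: RHS = 3, y in [7, 16]  -> 2 point(s)
  x = 15: RHS = 2, y in [5, 18]  -> 2 point(s)
  x = 17: RHS = 0, y in [0]  -> 1 point(s)
  x = 20: RHS = 18, y in [8, 15]  -> 2 point(s)
  x = 21: RHS = 3, y in [7, 16]  -> 2 point(s)
Affine points: 25. Add the point at infinity: total = 26.

#E(F_23) = 26


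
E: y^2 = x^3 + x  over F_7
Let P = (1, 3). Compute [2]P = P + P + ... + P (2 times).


k = 2 = 10_2 (binary, LSB first: 01)
Double-and-add from P = (1, 3):
  bit 0 = 0: acc unchanged = O
  bit 1 = 1: acc = O + (0, 0) = (0, 0)

2P = (0, 0)


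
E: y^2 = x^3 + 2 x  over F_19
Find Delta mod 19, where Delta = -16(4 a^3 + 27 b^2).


4 a^3 + 27 b^2 = 4*2^3 + 27*0^2 = 32 + 0 = 32
Delta = -16 * (32) = -512
Delta mod 19 = 1

Delta = 1 (mod 19)


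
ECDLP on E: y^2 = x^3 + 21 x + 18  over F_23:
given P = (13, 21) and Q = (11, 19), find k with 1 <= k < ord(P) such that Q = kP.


Enumerate multiples of P until we hit Q = (11, 19):
  1P = (13, 21)
  2P = (10, 20)
  3P = (18, 8)
  4P = (19, 13)
  5P = (3, 4)
  6P = (0, 8)
  7P = (11, 4)
  8P = (8, 10)
  9P = (5, 15)
  10P = (7, 18)
  11P = (9, 4)
  12P = (9, 19)
  13P = (7, 5)
  14P = (5, 8)
  15P = (8, 13)
  16P = (11, 19)
Match found at i = 16.

k = 16


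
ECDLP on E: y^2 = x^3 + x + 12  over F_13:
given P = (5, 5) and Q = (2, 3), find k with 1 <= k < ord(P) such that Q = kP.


Enumerate multiples of P until we hit Q = (2, 3):
  1P = (5, 5)
  2P = (2, 10)
  3P = (3, 9)
  4P = (9, 3)
  5P = (9, 10)
  6P = (3, 4)
  7P = (2, 3)
Match found at i = 7.

k = 7


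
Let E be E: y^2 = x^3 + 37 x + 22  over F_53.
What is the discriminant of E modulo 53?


4 a^3 + 27 b^2 = 4*37^3 + 27*22^2 = 202612 + 13068 = 215680
Delta = -16 * (215680) = -3450880
Delta mod 53 = 3

Delta = 3 (mod 53)


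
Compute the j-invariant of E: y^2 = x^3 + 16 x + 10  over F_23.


Delta = -16(4 a^3 + 27 b^2) mod 23 = 4
-1728 * (4 a)^3 = -1728 * (4*16)^3 mod 23 = 7
j = 7 * 4^(-1) mod 23 = 19

j = 19 (mod 23)


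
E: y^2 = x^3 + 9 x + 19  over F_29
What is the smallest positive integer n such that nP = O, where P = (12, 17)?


Compute successive multiples of P until we hit O:
  1P = (12, 17)
  2P = (25, 8)
  3P = (28, 3)
  4P = (2, 25)
  5P = (11, 17)
  6P = (6, 12)
  7P = (27, 14)
  8P = (26, 9)
  ... (continuing to 30P)
  30P = O

ord(P) = 30


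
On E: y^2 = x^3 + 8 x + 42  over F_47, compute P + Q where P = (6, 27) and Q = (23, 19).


P != Q, so use the chord formula.
s = (y2 - y1) / (x2 - x1) = (39) / (17) mod 47 = 41
x3 = s^2 - x1 - x2 mod 47 = 41^2 - 6 - 23 = 7
y3 = s (x1 - x3) - y1 mod 47 = 41 * (6 - 7) - 27 = 26

P + Q = (7, 26)


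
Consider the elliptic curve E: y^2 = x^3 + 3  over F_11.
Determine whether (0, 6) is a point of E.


Check whether y^2 = x^3 + 0 x + 3 (mod 11) for (x, y) = (0, 6).
LHS: y^2 = 6^2 mod 11 = 3
RHS: x^3 + 0 x + 3 = 0^3 + 0*0 + 3 mod 11 = 3
LHS = RHS

Yes, on the curve


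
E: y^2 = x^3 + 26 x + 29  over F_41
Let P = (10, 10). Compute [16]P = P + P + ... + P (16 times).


k = 16 = 10000_2 (binary, LSB first: 00001)
Double-and-add from P = (10, 10):
  bit 0 = 0: acc unchanged = O
  bit 1 = 0: acc unchanged = O
  bit 2 = 0: acc unchanged = O
  bit 3 = 0: acc unchanged = O
  bit 4 = 1: acc = O + (4, 19) = (4, 19)

16P = (4, 19)


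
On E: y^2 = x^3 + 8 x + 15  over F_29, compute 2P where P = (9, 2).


Doubling: s = (3 x1^2 + a) / (2 y1)
s = (3*9^2 + 8) / (2*2) mod 29 = 12
x3 = s^2 - 2 x1 mod 29 = 12^2 - 2*9 = 10
y3 = s (x1 - x3) - y1 mod 29 = 12 * (9 - 10) - 2 = 15

2P = (10, 15)


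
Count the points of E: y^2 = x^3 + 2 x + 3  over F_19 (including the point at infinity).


For each x in F_19, count y with y^2 = x^3 + 2 x + 3 mod 19:
  x = 1: RHS = 6, y in [5, 14]  -> 2 point(s)
  x = 3: RHS = 17, y in [6, 13]  -> 2 point(s)
  x = 5: RHS = 5, y in [9, 10]  -> 2 point(s)
  x = 9: RHS = 9, y in [3, 16]  -> 2 point(s)
  x = 10: RHS = 16, y in [4, 15]  -> 2 point(s)
  x = 11: RHS = 7, y in [8, 11]  -> 2 point(s)
  x = 12: RHS = 7, y in [8, 11]  -> 2 point(s)
  x = 14: RHS = 1, y in [1, 18]  -> 2 point(s)
  x = 15: RHS = 7, y in [8, 11]  -> 2 point(s)
  x = 18: RHS = 0, y in [0]  -> 1 point(s)
Affine points: 19. Add the point at infinity: total = 20.

#E(F_19) = 20


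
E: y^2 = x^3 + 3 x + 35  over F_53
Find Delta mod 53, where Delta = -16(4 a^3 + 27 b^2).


4 a^3 + 27 b^2 = 4*3^3 + 27*35^2 = 108 + 33075 = 33183
Delta = -16 * (33183) = -530928
Delta mod 53 = 26

Delta = 26 (mod 53)


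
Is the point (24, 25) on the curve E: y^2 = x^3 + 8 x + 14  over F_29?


Check whether y^2 = x^3 + 8 x + 14 (mod 29) for (x, y) = (24, 25).
LHS: y^2 = 25^2 mod 29 = 16
RHS: x^3 + 8 x + 14 = 24^3 + 8*24 + 14 mod 29 = 23
LHS != RHS

No, not on the curve


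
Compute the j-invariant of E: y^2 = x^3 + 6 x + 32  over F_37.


Delta = -16(4 a^3 + 27 b^2) mod 37 = 18
-1728 * (4 a)^3 = -1728 * (4*6)^3 mod 37 = 31
j = 31 * 18^(-1) mod 37 = 12

j = 12 (mod 37)


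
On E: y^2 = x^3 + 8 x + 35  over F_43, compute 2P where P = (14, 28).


Doubling: s = (3 x1^2 + a) / (2 y1)
s = (3*14^2 + 8) / (2*28) mod 43 = 26
x3 = s^2 - 2 x1 mod 43 = 26^2 - 2*14 = 3
y3 = s (x1 - x3) - y1 mod 43 = 26 * (14 - 3) - 28 = 0

2P = (3, 0)


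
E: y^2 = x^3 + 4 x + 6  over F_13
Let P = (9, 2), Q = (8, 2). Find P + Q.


P != Q, so use the chord formula.
s = (y2 - y1) / (x2 - x1) = (0) / (12) mod 13 = 0
x3 = s^2 - x1 - x2 mod 13 = 0^2 - 9 - 8 = 9
y3 = s (x1 - x3) - y1 mod 13 = 0 * (9 - 9) - 2 = 11

P + Q = (9, 11)


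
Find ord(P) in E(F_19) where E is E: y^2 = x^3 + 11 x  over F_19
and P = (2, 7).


Compute successive multiples of P until we hit O:
  1P = (2, 7)
  2P = (5, 3)
  3P = (18, 8)
  4P = (16, 4)
  5P = (12, 6)
  6P = (9, 7)
  7P = (8, 12)
  8P = (6, 15)
  ... (continuing to 20P)
  20P = O

ord(P) = 20


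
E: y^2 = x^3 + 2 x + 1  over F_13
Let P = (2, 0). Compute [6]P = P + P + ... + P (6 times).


k = 6 = 110_2 (binary, LSB first: 011)
Double-and-add from P = (2, 0):
  bit 0 = 0: acc unchanged = O
  bit 1 = 1: acc = O + O = O
  bit 2 = 1: acc = O + O = O

6P = O


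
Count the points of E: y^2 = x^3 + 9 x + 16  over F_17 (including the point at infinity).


For each x in F_17, count y with y^2 = x^3 + 9 x + 16 mod 17:
  x = 0: RHS = 16, y in [4, 13]  -> 2 point(s)
  x = 1: RHS = 9, y in [3, 14]  -> 2 point(s)
  x = 2: RHS = 8, y in [5, 12]  -> 2 point(s)
  x = 3: RHS = 2, y in [6, 11]  -> 2 point(s)
  x = 5: RHS = 16, y in [4, 13]  -> 2 point(s)
  x = 10: RHS = 1, y in [1, 16]  -> 2 point(s)
  x = 11: RHS = 1, y in [1, 16]  -> 2 point(s)
  x = 12: RHS = 16, y in [4, 13]  -> 2 point(s)
  x = 13: RHS = 1, y in [1, 16]  -> 2 point(s)
  x = 14: RHS = 13, y in [8, 9]  -> 2 point(s)
Affine points: 20. Add the point at infinity: total = 21.

#E(F_17) = 21


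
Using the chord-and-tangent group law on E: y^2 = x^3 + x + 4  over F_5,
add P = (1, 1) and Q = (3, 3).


P != Q, so use the chord formula.
s = (y2 - y1) / (x2 - x1) = (2) / (2) mod 5 = 1
x3 = s^2 - x1 - x2 mod 5 = 1^2 - 1 - 3 = 2
y3 = s (x1 - x3) - y1 mod 5 = 1 * (1 - 2) - 1 = 3

P + Q = (2, 3)


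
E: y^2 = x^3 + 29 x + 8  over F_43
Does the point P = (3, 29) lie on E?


Check whether y^2 = x^3 + 29 x + 8 (mod 43) for (x, y) = (3, 29).
LHS: y^2 = 29^2 mod 43 = 24
RHS: x^3 + 29 x + 8 = 3^3 + 29*3 + 8 mod 43 = 36
LHS != RHS

No, not on the curve


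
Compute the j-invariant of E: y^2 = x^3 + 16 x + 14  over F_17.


Delta = -16(4 a^3 + 27 b^2) mod 17 = 1
-1728 * (4 a)^3 = -1728 * (4*16)^3 mod 17 = 7
j = 7 * 1^(-1) mod 17 = 7

j = 7 (mod 17)


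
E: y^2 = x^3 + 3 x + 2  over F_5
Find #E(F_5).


For each x in F_5, count y with y^2 = x^3 + 3 x + 2 mod 5:
  x = 1: RHS = 1, y in [1, 4]  -> 2 point(s)
  x = 2: RHS = 1, y in [1, 4]  -> 2 point(s)
Affine points: 4. Add the point at infinity: total = 5.

#E(F_5) = 5


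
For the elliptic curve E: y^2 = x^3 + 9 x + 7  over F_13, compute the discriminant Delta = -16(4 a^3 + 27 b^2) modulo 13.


4 a^3 + 27 b^2 = 4*9^3 + 27*7^2 = 2916 + 1323 = 4239
Delta = -16 * (4239) = -67824
Delta mod 13 = 10

Delta = 10 (mod 13)


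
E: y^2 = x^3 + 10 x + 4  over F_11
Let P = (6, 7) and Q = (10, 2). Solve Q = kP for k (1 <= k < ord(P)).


Enumerate multiples of P until we hit Q = (10, 2):
  1P = (6, 7)
  2P = (0, 9)
  3P = (10, 9)
  4P = (9, 8)
  5P = (1, 2)
  6P = (5, 5)
  7P = (4, 8)
  8P = (4, 3)
  9P = (5, 6)
  10P = (1, 9)
  11P = (9, 3)
  12P = (10, 2)
Match found at i = 12.

k = 12


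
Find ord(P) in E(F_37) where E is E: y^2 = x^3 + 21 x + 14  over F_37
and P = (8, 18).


Compute successive multiples of P until we hit O:
  1P = (8, 18)
  2P = (28, 24)
  3P = (17, 20)
  4P = (2, 8)
  5P = (1, 6)
  6P = (3, 17)
  7P = (29, 0)
  8P = (3, 20)
  ... (continuing to 14P)
  14P = O

ord(P) = 14


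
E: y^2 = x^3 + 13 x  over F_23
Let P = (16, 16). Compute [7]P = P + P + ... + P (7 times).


k = 7 = 111_2 (binary, LSB first: 111)
Double-and-add from P = (16, 16):
  bit 0 = 1: acc = O + (16, 16) = (16, 16)
  bit 1 = 1: acc = (16, 16) + (16, 7) = O
  bit 2 = 1: acc = O + (16, 16) = (16, 16)

7P = (16, 16)


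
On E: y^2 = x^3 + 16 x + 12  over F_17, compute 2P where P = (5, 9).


Doubling: s = (3 x1^2 + a) / (2 y1)
s = (3*5^2 + 16) / (2*9) mod 17 = 6
x3 = s^2 - 2 x1 mod 17 = 6^2 - 2*5 = 9
y3 = s (x1 - x3) - y1 mod 17 = 6 * (5 - 9) - 9 = 1

2P = (9, 1)


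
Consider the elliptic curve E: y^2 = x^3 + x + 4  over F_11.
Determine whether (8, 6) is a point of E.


Check whether y^2 = x^3 + 1 x + 4 (mod 11) for (x, y) = (8, 6).
LHS: y^2 = 6^2 mod 11 = 3
RHS: x^3 + 1 x + 4 = 8^3 + 1*8 + 4 mod 11 = 7
LHS != RHS

No, not on the curve


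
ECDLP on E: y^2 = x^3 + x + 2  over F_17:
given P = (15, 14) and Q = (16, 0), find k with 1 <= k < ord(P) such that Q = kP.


Enumerate multiples of P until we hit Q = (16, 0):
  1P = (15, 14)
  2P = (12, 5)
  3P = (16, 0)
Match found at i = 3.

k = 3


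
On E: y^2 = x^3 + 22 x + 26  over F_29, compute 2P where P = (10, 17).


k = 2 = 10_2 (binary, LSB first: 01)
Double-and-add from P = (10, 17):
  bit 0 = 0: acc unchanged = O
  bit 1 = 1: acc = O + (14, 27) = (14, 27)

2P = (14, 27)


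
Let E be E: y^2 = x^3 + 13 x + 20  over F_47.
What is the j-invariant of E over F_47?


Delta = -16(4 a^3 + 27 b^2) mod 47 = 35
-1728 * (4 a)^3 = -1728 * (4*13)^3 mod 47 = 12
j = 12 * 35^(-1) mod 47 = 46

j = 46 (mod 47)


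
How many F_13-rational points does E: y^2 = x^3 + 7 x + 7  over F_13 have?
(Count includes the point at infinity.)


For each x in F_13, count y with y^2 = x^3 + 7 x + 7 mod 13:
  x = 2: RHS = 3, y in [4, 9]  -> 2 point(s)
  x = 3: RHS = 3, y in [4, 9]  -> 2 point(s)
  x = 7: RHS = 9, y in [3, 10]  -> 2 point(s)
  x = 8: RHS = 3, y in [4, 9]  -> 2 point(s)
  x = 12: RHS = 12, y in [5, 8]  -> 2 point(s)
Affine points: 10. Add the point at infinity: total = 11.

#E(F_13) = 11


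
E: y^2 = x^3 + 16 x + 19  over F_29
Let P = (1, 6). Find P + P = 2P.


Doubling: s = (3 x1^2 + a) / (2 y1)
s = (3*1^2 + 16) / (2*6) mod 29 = 4
x3 = s^2 - 2 x1 mod 29 = 4^2 - 2*1 = 14
y3 = s (x1 - x3) - y1 mod 29 = 4 * (1 - 14) - 6 = 0

2P = (14, 0)


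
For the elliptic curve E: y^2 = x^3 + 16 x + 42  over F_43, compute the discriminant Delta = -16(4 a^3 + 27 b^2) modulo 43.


4 a^3 + 27 b^2 = 4*16^3 + 27*42^2 = 16384 + 47628 = 64012
Delta = -16 * (64012) = -1024192
Delta mod 43 = 25

Delta = 25 (mod 43)


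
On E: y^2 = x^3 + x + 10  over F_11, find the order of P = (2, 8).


Compute successive multiples of P until we hit O:
  1P = (2, 8)
  2P = (1, 10)
  3P = (1, 1)
  4P = (2, 3)
  5P = O

ord(P) = 5


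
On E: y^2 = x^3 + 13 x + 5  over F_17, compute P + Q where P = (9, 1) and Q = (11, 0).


P != Q, so use the chord formula.
s = (y2 - y1) / (x2 - x1) = (16) / (2) mod 17 = 8
x3 = s^2 - x1 - x2 mod 17 = 8^2 - 9 - 11 = 10
y3 = s (x1 - x3) - y1 mod 17 = 8 * (9 - 10) - 1 = 8

P + Q = (10, 8)


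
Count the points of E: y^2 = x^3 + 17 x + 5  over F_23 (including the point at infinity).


For each x in F_23, count y with y^2 = x^3 + 17 x + 5 mod 23:
  x = 1: RHS = 0, y in [0]  -> 1 point(s)
  x = 2: RHS = 1, y in [1, 22]  -> 2 point(s)
  x = 5: RHS = 8, y in [10, 13]  -> 2 point(s)
  x = 6: RHS = 1, y in [1, 22]  -> 2 point(s)
  x = 8: RHS = 9, y in [3, 20]  -> 2 point(s)
  x = 9: RHS = 13, y in [6, 17]  -> 2 point(s)
  x = 10: RHS = 2, y in [5, 18]  -> 2 point(s)
  x = 13: RHS = 8, y in [10, 13]  -> 2 point(s)
  x = 15: RHS = 1, y in [1, 22]  -> 2 point(s)
  x = 16: RHS = 3, y in [7, 16]  -> 2 point(s)
  x = 17: RHS = 9, y in [3, 20]  -> 2 point(s)
  x = 18: RHS = 2, y in [5, 18]  -> 2 point(s)
  x = 21: RHS = 9, y in [3, 20]  -> 2 point(s)
Affine points: 25. Add the point at infinity: total = 26.

#E(F_23) = 26


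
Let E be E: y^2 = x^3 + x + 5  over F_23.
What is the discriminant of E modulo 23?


4 a^3 + 27 b^2 = 4*1^3 + 27*5^2 = 4 + 675 = 679
Delta = -16 * (679) = -10864
Delta mod 23 = 15

Delta = 15 (mod 23)


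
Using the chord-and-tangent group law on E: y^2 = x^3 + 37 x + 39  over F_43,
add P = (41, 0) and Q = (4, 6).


P != Q, so use the chord formula.
s = (y2 - y1) / (x2 - x1) = (6) / (6) mod 43 = 1
x3 = s^2 - x1 - x2 mod 43 = 1^2 - 41 - 4 = 42
y3 = s (x1 - x3) - y1 mod 43 = 1 * (41 - 42) - 0 = 42

P + Q = (42, 42)


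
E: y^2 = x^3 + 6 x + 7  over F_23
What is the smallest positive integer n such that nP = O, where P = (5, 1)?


Compute successive multiples of P until we hit O:
  1P = (5, 1)
  2P = (3, 11)
  3P = (17, 13)
  4P = (2, 2)
  5P = (11, 1)
  6P = (7, 22)
  7P = (12, 6)
  8P = (22, 0)
  ... (continuing to 16P)
  16P = O

ord(P) = 16


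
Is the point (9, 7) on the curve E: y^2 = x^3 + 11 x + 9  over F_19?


Check whether y^2 = x^3 + 11 x + 9 (mod 19) for (x, y) = (9, 7).
LHS: y^2 = 7^2 mod 19 = 11
RHS: x^3 + 11 x + 9 = 9^3 + 11*9 + 9 mod 19 = 1
LHS != RHS

No, not on the curve


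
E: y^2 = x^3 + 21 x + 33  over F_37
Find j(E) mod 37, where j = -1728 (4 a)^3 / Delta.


Delta = -16(4 a^3 + 27 b^2) mod 37 = 6
-1728 * (4 a)^3 = -1728 * (4*21)^3 mod 37 = 11
j = 11 * 6^(-1) mod 37 = 8

j = 8 (mod 37)


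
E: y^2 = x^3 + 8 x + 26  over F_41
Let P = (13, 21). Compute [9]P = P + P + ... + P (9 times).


k = 9 = 1001_2 (binary, LSB first: 1001)
Double-and-add from P = (13, 21):
  bit 0 = 1: acc = O + (13, 21) = (13, 21)
  bit 1 = 0: acc unchanged = (13, 21)
  bit 2 = 0: acc unchanged = (13, 21)
  bit 3 = 1: acc = (13, 21) + (34, 23) = (10, 32)

9P = (10, 32)


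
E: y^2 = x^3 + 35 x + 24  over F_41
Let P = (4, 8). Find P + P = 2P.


Doubling: s = (3 x1^2 + a) / (2 y1)
s = (3*4^2 + 35) / (2*8) mod 41 = 18
x3 = s^2 - 2 x1 mod 41 = 18^2 - 2*4 = 29
y3 = s (x1 - x3) - y1 mod 41 = 18 * (4 - 29) - 8 = 34

2P = (29, 34)


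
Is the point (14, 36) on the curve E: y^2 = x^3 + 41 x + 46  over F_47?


Check whether y^2 = x^3 + 41 x + 46 (mod 47) for (x, y) = (14, 36).
LHS: y^2 = 36^2 mod 47 = 27
RHS: x^3 + 41 x + 46 = 14^3 + 41*14 + 46 mod 47 = 27
LHS = RHS

Yes, on the curve


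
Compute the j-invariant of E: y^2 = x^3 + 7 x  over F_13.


Delta = -16(4 a^3 + 27 b^2) mod 13 = 5
-1728 * (4 a)^3 = -1728 * (4*7)^3 mod 13 = 8
j = 8 * 5^(-1) mod 13 = 12

j = 12 (mod 13)


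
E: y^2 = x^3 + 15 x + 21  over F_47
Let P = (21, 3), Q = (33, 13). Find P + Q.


P != Q, so use the chord formula.
s = (y2 - y1) / (x2 - x1) = (10) / (12) mod 47 = 40
x3 = s^2 - x1 - x2 mod 47 = 40^2 - 21 - 33 = 42
y3 = s (x1 - x3) - y1 mod 47 = 40 * (21 - 42) - 3 = 3

P + Q = (42, 3)


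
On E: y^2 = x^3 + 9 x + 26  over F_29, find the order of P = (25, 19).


Compute successive multiples of P until we hit O:
  1P = (25, 19)
  2P = (3, 14)
  3P = (24, 1)
  4P = (14, 5)
  5P = (6, 21)
  6P = (5, 14)
  7P = (19, 26)
  8P = (21, 15)
  ... (continuing to 38P)
  38P = O

ord(P) = 38


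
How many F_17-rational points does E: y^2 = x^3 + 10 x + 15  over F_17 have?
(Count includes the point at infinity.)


For each x in F_17, count y with y^2 = x^3 + 10 x + 15 mod 17:
  x = 0: RHS = 15, y in [7, 10]  -> 2 point(s)
  x = 1: RHS = 9, y in [3, 14]  -> 2 point(s)
  x = 2: RHS = 9, y in [3, 14]  -> 2 point(s)
  x = 3: RHS = 4, y in [2, 15]  -> 2 point(s)
  x = 4: RHS = 0, y in [0]  -> 1 point(s)
  x = 6: RHS = 2, y in [6, 11]  -> 2 point(s)
  x = 9: RHS = 1, y in [1, 16]  -> 2 point(s)
  x = 13: RHS = 13, y in [8, 9]  -> 2 point(s)
  x = 14: RHS = 9, y in [3, 14]  -> 2 point(s)
  x = 15: RHS = 4, y in [2, 15]  -> 2 point(s)
  x = 16: RHS = 4, y in [2, 15]  -> 2 point(s)
Affine points: 21. Add the point at infinity: total = 22.

#E(F_17) = 22


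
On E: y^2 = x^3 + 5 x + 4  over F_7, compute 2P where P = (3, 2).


Doubling: s = (3 x1^2 + a) / (2 y1)
s = (3*3^2 + 5) / (2*2) mod 7 = 1
x3 = s^2 - 2 x1 mod 7 = 1^2 - 2*3 = 2
y3 = s (x1 - x3) - y1 mod 7 = 1 * (3 - 2) - 2 = 6

2P = (2, 6)


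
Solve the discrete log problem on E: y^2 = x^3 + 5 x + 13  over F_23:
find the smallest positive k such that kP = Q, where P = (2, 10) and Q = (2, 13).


Enumerate multiples of P until we hit Q = (2, 13):
  1P = (2, 10)
  2P = (0, 17)
  3P = (16, 16)
  4P = (8, 17)
  5P = (15, 17)
  6P = (15, 6)
  7P = (8, 6)
  8P = (16, 7)
  9P = (0, 6)
  10P = (2, 13)
Match found at i = 10.

k = 10


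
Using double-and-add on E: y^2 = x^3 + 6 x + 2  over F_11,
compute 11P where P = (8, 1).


k = 11 = 1011_2 (binary, LSB first: 1101)
Double-and-add from P = (8, 1):
  bit 0 = 1: acc = O + (8, 1) = (8, 1)
  bit 1 = 1: acc = (8, 1) + (6, 10) = (9, 9)
  bit 2 = 0: acc unchanged = (9, 9)
  bit 3 = 1: acc = (9, 9) + (5, 5) = (9, 2)

11P = (9, 2)


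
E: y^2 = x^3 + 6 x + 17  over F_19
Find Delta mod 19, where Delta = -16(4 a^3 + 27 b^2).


4 a^3 + 27 b^2 = 4*6^3 + 27*17^2 = 864 + 7803 = 8667
Delta = -16 * (8667) = -138672
Delta mod 19 = 9

Delta = 9 (mod 19)


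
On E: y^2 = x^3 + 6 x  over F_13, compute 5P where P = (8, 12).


k = 5 = 101_2 (binary, LSB first: 101)
Double-and-add from P = (8, 12):
  bit 0 = 1: acc = O + (8, 12) = (8, 12)
  bit 1 = 0: acc unchanged = (8, 12)
  bit 2 = 1: acc = (8, 12) + (4, 6) = (0, 0)

5P = (0, 0)


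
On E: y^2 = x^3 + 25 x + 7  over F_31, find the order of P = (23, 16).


Compute successive multiples of P until we hit O:
  1P = (23, 16)
  2P = (16, 15)
  3P = (11, 30)
  4P = (13, 24)
  5P = (13, 7)
  6P = (11, 1)
  7P = (16, 16)
  8P = (23, 15)
  ... (continuing to 9P)
  9P = O

ord(P) = 9


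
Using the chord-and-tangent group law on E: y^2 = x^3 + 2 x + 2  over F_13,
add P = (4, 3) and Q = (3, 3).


P != Q, so use the chord formula.
s = (y2 - y1) / (x2 - x1) = (0) / (12) mod 13 = 0
x3 = s^2 - x1 - x2 mod 13 = 0^2 - 4 - 3 = 6
y3 = s (x1 - x3) - y1 mod 13 = 0 * (4 - 6) - 3 = 10

P + Q = (6, 10)


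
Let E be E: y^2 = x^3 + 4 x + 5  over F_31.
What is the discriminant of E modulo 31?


4 a^3 + 27 b^2 = 4*4^3 + 27*5^2 = 256 + 675 = 931
Delta = -16 * (931) = -14896
Delta mod 31 = 15

Delta = 15 (mod 31)


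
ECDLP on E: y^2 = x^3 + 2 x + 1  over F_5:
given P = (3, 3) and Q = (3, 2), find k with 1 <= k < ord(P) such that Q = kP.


Enumerate multiples of P until we hit Q = (3, 2):
  1P = (3, 3)
  2P = (0, 4)
  3P = (1, 3)
  4P = (1, 2)
  5P = (0, 1)
  6P = (3, 2)
Match found at i = 6.

k = 6


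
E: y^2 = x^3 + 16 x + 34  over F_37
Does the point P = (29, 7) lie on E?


Check whether y^2 = x^3 + 16 x + 34 (mod 37) for (x, y) = (29, 7).
LHS: y^2 = 7^2 mod 37 = 12
RHS: x^3 + 16 x + 34 = 29^3 + 16*29 + 34 mod 37 = 23
LHS != RHS

No, not on the curve


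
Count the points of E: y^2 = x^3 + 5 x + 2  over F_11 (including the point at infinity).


For each x in F_11, count y with y^2 = x^3 + 5 x + 2 mod 11:
  x = 2: RHS = 9, y in [3, 8]  -> 2 point(s)
  x = 3: RHS = 0, y in [0]  -> 1 point(s)
  x = 4: RHS = 9, y in [3, 8]  -> 2 point(s)
  x = 5: RHS = 9, y in [3, 8]  -> 2 point(s)
  x = 8: RHS = 4, y in [2, 9]  -> 2 point(s)
Affine points: 9. Add the point at infinity: total = 10.

#E(F_11) = 10


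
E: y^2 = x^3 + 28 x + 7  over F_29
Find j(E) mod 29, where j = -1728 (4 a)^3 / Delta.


Delta = -16(4 a^3 + 27 b^2) mod 29 = 8
-1728 * (4 a)^3 = -1728 * (4*28)^3 mod 29 = 15
j = 15 * 8^(-1) mod 29 = 20

j = 20 (mod 29)


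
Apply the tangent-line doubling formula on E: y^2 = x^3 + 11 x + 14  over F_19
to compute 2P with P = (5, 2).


Doubling: s = (3 x1^2 + a) / (2 y1)
s = (3*5^2 + 11) / (2*2) mod 19 = 12
x3 = s^2 - 2 x1 mod 19 = 12^2 - 2*5 = 1
y3 = s (x1 - x3) - y1 mod 19 = 12 * (5 - 1) - 2 = 8

2P = (1, 8)


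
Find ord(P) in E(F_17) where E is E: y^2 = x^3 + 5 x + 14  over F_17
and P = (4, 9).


Compute successive multiples of P until we hit O:
  1P = (4, 9)
  2P = (13, 7)
  3P = (16, 5)
  4P = (16, 12)
  5P = (13, 10)
  6P = (4, 8)
  7P = O

ord(P) = 7


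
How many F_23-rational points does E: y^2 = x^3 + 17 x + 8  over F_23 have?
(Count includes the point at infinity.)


For each x in F_23, count y with y^2 = x^3 + 17 x + 8 mod 23:
  x = 0: RHS = 8, y in [10, 13]  -> 2 point(s)
  x = 1: RHS = 3, y in [7, 16]  -> 2 point(s)
  x = 2: RHS = 4, y in [2, 21]  -> 2 point(s)
  x = 4: RHS = 2, y in [5, 18]  -> 2 point(s)
  x = 6: RHS = 4, y in [2, 21]  -> 2 point(s)
  x = 8: RHS = 12, y in [9, 14]  -> 2 point(s)
  x = 9: RHS = 16, y in [4, 19]  -> 2 point(s)
  x = 11: RHS = 8, y in [10, 13]  -> 2 point(s)
  x = 12: RHS = 8, y in [10, 13]  -> 2 point(s)
  x = 14: RHS = 0, y in [0]  -> 1 point(s)
  x = 15: RHS = 4, y in [2, 21]  -> 2 point(s)
  x = 16: RHS = 6, y in [11, 12]  -> 2 point(s)
  x = 17: RHS = 12, y in [9, 14]  -> 2 point(s)
  x = 21: RHS = 12, y in [9, 14]  -> 2 point(s)
  x = 22: RHS = 13, y in [6, 17]  -> 2 point(s)
Affine points: 29. Add the point at infinity: total = 30.

#E(F_23) = 30


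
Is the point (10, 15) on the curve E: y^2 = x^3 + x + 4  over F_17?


Check whether y^2 = x^3 + 1 x + 4 (mod 17) for (x, y) = (10, 15).
LHS: y^2 = 15^2 mod 17 = 4
RHS: x^3 + 1 x + 4 = 10^3 + 1*10 + 4 mod 17 = 11
LHS != RHS

No, not on the curve


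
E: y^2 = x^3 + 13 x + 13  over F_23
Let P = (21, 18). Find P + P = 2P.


Doubling: s = (3 x1^2 + a) / (2 y1)
s = (3*21^2 + 13) / (2*18) mod 23 = 9
x3 = s^2 - 2 x1 mod 23 = 9^2 - 2*21 = 16
y3 = s (x1 - x3) - y1 mod 23 = 9 * (21 - 16) - 18 = 4

2P = (16, 4)


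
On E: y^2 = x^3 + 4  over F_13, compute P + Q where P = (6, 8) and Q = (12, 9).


P != Q, so use the chord formula.
s = (y2 - y1) / (x2 - x1) = (1) / (6) mod 13 = 11
x3 = s^2 - x1 - x2 mod 13 = 11^2 - 6 - 12 = 12
y3 = s (x1 - x3) - y1 mod 13 = 11 * (6 - 12) - 8 = 4

P + Q = (12, 4)


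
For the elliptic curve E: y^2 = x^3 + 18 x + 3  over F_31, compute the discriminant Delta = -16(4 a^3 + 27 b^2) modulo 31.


4 a^3 + 27 b^2 = 4*18^3 + 27*3^2 = 23328 + 243 = 23571
Delta = -16 * (23571) = -377136
Delta mod 31 = 10

Delta = 10 (mod 31)


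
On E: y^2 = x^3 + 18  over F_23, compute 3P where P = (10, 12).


k = 3 = 11_2 (binary, LSB first: 11)
Double-and-add from P = (10, 12):
  bit 0 = 1: acc = O + (10, 12) = (10, 12)
  bit 1 = 1: acc = (10, 12) + (4, 17) = (18, 10)

3P = (18, 10)


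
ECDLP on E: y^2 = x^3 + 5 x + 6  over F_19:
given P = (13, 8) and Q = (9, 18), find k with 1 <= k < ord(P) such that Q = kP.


Enumerate multiples of P until we hit Q = (9, 18):
  1P = (13, 8)
  2P = (10, 12)
  3P = (2, 9)
  4P = (15, 6)
  5P = (11, 9)
  6P = (0, 14)
  7P = (7, 17)
  8P = (6, 10)
  9P = (9, 18)
Match found at i = 9.

k = 9


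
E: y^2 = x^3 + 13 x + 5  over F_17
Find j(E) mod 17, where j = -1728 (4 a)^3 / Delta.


Delta = -16(4 a^3 + 27 b^2) mod 17 = 11
-1728 * (4 a)^3 = -1728 * (4*13)^3 mod 17 = 6
j = 6 * 11^(-1) mod 17 = 16

j = 16 (mod 17)


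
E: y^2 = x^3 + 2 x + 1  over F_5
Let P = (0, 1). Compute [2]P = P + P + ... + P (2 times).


k = 2 = 10_2 (binary, LSB first: 01)
Double-and-add from P = (0, 1):
  bit 0 = 0: acc unchanged = O
  bit 1 = 1: acc = O + (1, 3) = (1, 3)

2P = (1, 3)


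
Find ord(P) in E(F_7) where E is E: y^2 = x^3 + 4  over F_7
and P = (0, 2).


Compute successive multiples of P until we hit O:
  1P = (0, 2)
  2P = (0, 5)
  3P = O

ord(P) = 3


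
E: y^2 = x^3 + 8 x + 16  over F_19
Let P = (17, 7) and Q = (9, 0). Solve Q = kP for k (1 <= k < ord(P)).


Enumerate multiples of P until we hit Q = (9, 0):
  1P = (17, 7)
  2P = (1, 5)
  3P = (12, 15)
  4P = (7, 15)
  5P = (4, 13)
  6P = (18, 11)
  7P = (0, 4)
  8P = (9, 0)
Match found at i = 8.

k = 8


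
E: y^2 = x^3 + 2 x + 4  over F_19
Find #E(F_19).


For each x in F_19, count y with y^2 = x^3 + 2 x + 4 mod 19:
  x = 0: RHS = 4, y in [2, 17]  -> 2 point(s)
  x = 1: RHS = 7, y in [8, 11]  -> 2 point(s)
  x = 2: RHS = 16, y in [4, 15]  -> 2 point(s)
  x = 4: RHS = 0, y in [0]  -> 1 point(s)
  x = 5: RHS = 6, y in [5, 14]  -> 2 point(s)
  x = 6: RHS = 4, y in [2, 17]  -> 2 point(s)
  x = 7: RHS = 0, y in [0]  -> 1 point(s)
  x = 8: RHS = 0, y in [0]  -> 1 point(s)
  x = 10: RHS = 17, y in [6, 13]  -> 2 point(s)
  x = 13: RHS = 4, y in [2, 17]  -> 2 point(s)
  x = 16: RHS = 9, y in [3, 16]  -> 2 point(s)
  x = 17: RHS = 11, y in [7, 12]  -> 2 point(s)
  x = 18: RHS = 1, y in [1, 18]  -> 2 point(s)
Affine points: 23. Add the point at infinity: total = 24.

#E(F_19) = 24


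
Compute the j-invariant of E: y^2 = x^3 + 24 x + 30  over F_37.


Delta = -16(4 a^3 + 27 b^2) mod 37 = 4
-1728 * (4 a)^3 = -1728 * (4*24)^3 mod 37 = 23
j = 23 * 4^(-1) mod 37 = 15

j = 15 (mod 37)


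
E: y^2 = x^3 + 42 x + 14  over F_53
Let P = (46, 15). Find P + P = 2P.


Doubling: s = (3 x1^2 + a) / (2 y1)
s = (3*46^2 + 42) / (2*15) mod 53 = 1
x3 = s^2 - 2 x1 mod 53 = 1^2 - 2*46 = 15
y3 = s (x1 - x3) - y1 mod 53 = 1 * (46 - 15) - 15 = 16

2P = (15, 16)


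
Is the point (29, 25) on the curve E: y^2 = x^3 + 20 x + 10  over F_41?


Check whether y^2 = x^3 + 20 x + 10 (mod 41) for (x, y) = (29, 25).
LHS: y^2 = 25^2 mod 41 = 10
RHS: x^3 + 20 x + 10 = 29^3 + 20*29 + 10 mod 41 = 10
LHS = RHS

Yes, on the curve


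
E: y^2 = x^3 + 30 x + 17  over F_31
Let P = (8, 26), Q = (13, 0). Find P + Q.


P != Q, so use the chord formula.
s = (y2 - y1) / (x2 - x1) = (5) / (5) mod 31 = 1
x3 = s^2 - x1 - x2 mod 31 = 1^2 - 8 - 13 = 11
y3 = s (x1 - x3) - y1 mod 31 = 1 * (8 - 11) - 26 = 2

P + Q = (11, 2)
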